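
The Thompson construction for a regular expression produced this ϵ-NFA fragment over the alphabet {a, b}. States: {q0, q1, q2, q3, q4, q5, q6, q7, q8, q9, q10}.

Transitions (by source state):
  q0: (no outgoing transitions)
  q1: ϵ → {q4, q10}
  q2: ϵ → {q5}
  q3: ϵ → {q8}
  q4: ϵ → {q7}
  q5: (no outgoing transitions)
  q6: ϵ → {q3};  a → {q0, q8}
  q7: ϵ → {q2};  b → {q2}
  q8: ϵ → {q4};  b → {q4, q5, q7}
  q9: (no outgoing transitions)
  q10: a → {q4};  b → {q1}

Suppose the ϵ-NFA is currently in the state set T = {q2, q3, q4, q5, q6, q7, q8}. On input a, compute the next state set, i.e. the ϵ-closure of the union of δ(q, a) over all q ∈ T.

{q0, q2, q4, q5, q7, q8}

q6 on a → {q0, q8}.
No a-transition from q2, q3, q4, q5, q7, q8.
Union after reading a: {q0, q8}.
Now take the ϵ-closure:
From q8 via ϵ: add q4.
From q4 via ϵ: add q7.
From q7 via ϵ: add q2.
From q2 via ϵ: add q5.
No new states can be added; the closed set is {q0, q2, q4, q5, q7, q8}.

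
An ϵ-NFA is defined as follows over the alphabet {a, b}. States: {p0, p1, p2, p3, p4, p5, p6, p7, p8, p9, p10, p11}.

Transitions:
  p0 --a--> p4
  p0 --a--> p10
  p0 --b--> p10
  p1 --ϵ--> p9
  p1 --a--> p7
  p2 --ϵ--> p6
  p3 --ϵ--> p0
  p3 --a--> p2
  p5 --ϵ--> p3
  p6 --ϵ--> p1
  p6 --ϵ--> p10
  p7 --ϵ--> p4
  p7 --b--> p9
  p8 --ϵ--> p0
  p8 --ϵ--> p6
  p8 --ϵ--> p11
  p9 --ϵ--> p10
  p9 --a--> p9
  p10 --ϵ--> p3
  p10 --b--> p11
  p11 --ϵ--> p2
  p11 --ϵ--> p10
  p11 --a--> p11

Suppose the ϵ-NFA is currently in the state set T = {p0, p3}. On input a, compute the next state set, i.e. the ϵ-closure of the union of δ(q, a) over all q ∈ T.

p0 on a → {p4, p10}.
p3 on a → {p2}.
Union after reading a: {p2, p4, p10}.
Now take the ϵ-closure:
From p2 via ϵ: add p6.
From p10 via ϵ: add p3.
From p3 via ϵ: add p0.
From p6 via ϵ: add p1.
From p1 via ϵ: add p9.
No new states can be added; the closed set is {p0, p1, p2, p3, p4, p6, p9, p10}.

{p0, p1, p2, p3, p4, p6, p9, p10}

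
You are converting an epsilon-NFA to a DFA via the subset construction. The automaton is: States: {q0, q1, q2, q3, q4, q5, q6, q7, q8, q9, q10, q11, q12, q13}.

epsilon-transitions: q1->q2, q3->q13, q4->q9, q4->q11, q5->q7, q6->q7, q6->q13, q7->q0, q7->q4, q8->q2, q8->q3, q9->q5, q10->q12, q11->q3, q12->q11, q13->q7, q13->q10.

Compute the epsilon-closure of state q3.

Start with {q3}.
From q3 via epsilon: add q13.
From q13 via epsilon: add q7, q10.
From q7 via epsilon: add q0, q4.
From q10 via epsilon: add q12.
From q4 via epsilon: add q9, q11.
From q9 via epsilon: add q5.
No new states can be added; the closed set is {q0, q3, q4, q5, q7, q9, q10, q11, q12, q13}.

{q0, q3, q4, q5, q7, q9, q10, q11, q12, q13}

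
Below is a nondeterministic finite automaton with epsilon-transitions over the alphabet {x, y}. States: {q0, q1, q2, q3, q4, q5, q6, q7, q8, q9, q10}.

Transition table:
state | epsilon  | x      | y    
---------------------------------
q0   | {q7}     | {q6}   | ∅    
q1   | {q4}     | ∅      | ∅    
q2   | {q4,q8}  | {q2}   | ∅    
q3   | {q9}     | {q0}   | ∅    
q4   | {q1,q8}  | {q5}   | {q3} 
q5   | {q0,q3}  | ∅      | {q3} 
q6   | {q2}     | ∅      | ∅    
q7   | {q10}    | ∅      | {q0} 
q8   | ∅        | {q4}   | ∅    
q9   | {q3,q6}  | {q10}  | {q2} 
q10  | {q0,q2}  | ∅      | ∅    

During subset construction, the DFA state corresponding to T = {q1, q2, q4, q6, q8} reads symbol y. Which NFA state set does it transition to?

q4 on y → {q3}.
No y-transition from q1, q2, q6, q8.
Union after reading y: {q3}.
Now take the epsilon-closure:
From q3 via epsilon: add q9.
From q9 via epsilon: add q6.
From q6 via epsilon: add q2.
From q2 via epsilon: add q4, q8.
From q4 via epsilon: add q1.
No new states can be added; the closed set is {q1, q2, q3, q4, q6, q8, q9}.

{q1, q2, q3, q4, q6, q8, q9}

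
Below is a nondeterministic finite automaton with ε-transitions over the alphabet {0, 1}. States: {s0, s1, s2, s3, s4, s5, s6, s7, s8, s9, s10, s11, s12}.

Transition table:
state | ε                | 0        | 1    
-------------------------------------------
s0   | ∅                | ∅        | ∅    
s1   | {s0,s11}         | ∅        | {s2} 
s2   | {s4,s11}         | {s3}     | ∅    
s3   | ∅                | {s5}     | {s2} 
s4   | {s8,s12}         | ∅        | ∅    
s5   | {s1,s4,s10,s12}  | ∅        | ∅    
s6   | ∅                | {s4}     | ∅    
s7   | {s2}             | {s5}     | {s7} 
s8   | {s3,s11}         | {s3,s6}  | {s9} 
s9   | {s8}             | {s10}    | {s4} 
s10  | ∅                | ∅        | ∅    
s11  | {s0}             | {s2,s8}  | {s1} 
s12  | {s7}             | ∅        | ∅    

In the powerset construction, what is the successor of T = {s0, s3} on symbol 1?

{s0, s2, s3, s4, s7, s8, s11, s12}

s3 on 1 → {s2}.
No 1-transition from s0.
Union after reading 1: {s2}.
Now take the ε-closure:
From s2 via ε: add s4, s11.
From s4 via ε: add s8, s12.
From s11 via ε: add s0.
From s8 via ε: add s3.
From s12 via ε: add s7.
No new states can be added; the closed set is {s0, s2, s3, s4, s7, s8, s11, s12}.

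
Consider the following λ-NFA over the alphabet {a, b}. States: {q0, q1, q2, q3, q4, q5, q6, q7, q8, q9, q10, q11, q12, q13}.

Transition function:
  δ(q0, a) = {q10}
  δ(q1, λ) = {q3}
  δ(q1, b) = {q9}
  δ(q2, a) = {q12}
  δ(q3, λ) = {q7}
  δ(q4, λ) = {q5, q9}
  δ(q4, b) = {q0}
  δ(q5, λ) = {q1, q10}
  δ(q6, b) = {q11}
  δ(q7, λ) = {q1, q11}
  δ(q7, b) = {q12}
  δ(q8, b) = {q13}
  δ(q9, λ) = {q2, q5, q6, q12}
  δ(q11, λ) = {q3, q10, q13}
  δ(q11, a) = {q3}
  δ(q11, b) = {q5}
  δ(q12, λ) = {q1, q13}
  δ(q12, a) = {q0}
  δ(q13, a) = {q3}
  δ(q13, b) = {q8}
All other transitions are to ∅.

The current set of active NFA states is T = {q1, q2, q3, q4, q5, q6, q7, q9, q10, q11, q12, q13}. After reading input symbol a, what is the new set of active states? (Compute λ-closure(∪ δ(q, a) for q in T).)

{q0, q1, q3, q7, q10, q11, q12, q13}

q2 on a → {q12}.
q11 on a → {q3}.
q12 on a → {q0}.
q13 on a → {q3}.
No a-transition from q1, q3, q4, q5, q6, q7, q9, q10.
Union after reading a: {q0, q3, q12}.
Now take the λ-closure:
From q3 via λ: add q7.
From q12 via λ: add q1, q13.
From q7 via λ: add q11.
From q11 via λ: add q10.
No new states can be added; the closed set is {q0, q1, q3, q7, q10, q11, q12, q13}.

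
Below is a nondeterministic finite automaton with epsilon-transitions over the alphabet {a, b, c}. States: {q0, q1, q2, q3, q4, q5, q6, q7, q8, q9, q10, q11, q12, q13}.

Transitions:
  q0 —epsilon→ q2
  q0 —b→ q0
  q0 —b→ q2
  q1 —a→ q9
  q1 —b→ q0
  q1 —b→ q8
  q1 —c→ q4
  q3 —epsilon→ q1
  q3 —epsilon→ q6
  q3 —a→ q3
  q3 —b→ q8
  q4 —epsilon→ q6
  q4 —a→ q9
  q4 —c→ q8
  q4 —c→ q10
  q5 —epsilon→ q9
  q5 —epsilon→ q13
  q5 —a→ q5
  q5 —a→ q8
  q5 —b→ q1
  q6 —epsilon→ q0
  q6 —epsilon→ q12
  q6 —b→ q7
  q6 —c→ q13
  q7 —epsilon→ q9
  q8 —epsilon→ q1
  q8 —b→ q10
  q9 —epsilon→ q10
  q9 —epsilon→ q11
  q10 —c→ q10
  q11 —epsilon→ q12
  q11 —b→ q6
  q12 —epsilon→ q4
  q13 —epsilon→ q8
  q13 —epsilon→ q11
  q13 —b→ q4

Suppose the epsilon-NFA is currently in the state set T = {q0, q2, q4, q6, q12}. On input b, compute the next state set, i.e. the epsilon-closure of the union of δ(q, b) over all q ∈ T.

{q0, q2, q4, q6, q7, q9, q10, q11, q12}

q0 on b → {q0, q2}.
q6 on b → {q7}.
No b-transition from q2, q4, q12.
Union after reading b: {q0, q2, q7}.
Now take the epsilon-closure:
From q7 via epsilon: add q9.
From q9 via epsilon: add q10, q11.
From q11 via epsilon: add q12.
From q12 via epsilon: add q4.
From q4 via epsilon: add q6.
No new states can be added; the closed set is {q0, q2, q4, q6, q7, q9, q10, q11, q12}.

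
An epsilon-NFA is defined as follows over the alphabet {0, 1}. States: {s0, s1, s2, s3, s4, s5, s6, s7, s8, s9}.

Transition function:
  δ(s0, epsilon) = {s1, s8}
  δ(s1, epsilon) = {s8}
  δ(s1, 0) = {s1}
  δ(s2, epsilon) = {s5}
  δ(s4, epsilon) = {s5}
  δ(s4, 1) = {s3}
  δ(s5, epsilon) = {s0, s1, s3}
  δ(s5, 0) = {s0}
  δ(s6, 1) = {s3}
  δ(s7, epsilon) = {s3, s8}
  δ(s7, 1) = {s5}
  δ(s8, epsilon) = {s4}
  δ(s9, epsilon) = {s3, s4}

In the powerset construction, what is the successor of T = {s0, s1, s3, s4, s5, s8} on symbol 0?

{s0, s1, s3, s4, s5, s8}

s1 on 0 → {s1}.
s5 on 0 → {s0}.
No 0-transition from s0, s3, s4, s8.
Union after reading 0: {s0, s1}.
Now take the epsilon-closure:
From s0 via epsilon: add s8.
From s8 via epsilon: add s4.
From s4 via epsilon: add s5.
From s5 via epsilon: add s3.
No new states can be added; the closed set is {s0, s1, s3, s4, s5, s8}.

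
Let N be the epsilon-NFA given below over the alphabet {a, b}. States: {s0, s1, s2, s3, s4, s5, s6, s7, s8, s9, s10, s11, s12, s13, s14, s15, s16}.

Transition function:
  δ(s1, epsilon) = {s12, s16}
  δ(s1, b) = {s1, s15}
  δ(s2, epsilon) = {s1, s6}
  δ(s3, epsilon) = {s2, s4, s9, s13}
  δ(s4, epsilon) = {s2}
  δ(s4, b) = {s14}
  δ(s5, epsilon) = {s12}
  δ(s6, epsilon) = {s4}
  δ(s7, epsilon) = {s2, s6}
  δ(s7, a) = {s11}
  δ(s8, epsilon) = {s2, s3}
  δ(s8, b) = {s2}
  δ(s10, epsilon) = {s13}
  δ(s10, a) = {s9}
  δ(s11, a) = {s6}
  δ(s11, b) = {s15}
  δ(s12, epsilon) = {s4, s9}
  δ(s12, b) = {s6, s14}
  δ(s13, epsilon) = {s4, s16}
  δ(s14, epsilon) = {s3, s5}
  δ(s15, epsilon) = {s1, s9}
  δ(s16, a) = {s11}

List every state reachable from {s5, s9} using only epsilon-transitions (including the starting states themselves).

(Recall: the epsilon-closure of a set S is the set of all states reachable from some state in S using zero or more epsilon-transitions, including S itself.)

{s1, s2, s4, s5, s6, s9, s12, s16}

Start with {s5, s9}.
From s5 via epsilon: add s12.
From s12 via epsilon: add s4.
From s4 via epsilon: add s2.
From s2 via epsilon: add s1, s6.
From s1 via epsilon: add s16.
No new states can be added; the closed set is {s1, s2, s4, s5, s6, s9, s12, s16}.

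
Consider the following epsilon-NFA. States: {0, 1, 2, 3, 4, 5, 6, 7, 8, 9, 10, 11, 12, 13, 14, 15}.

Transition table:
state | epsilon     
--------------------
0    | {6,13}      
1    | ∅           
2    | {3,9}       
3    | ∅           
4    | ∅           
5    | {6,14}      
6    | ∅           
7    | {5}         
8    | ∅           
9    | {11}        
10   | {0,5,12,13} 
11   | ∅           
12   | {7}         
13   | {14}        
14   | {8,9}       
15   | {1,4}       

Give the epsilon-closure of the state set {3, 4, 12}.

{3, 4, 5, 6, 7, 8, 9, 11, 12, 14}

Start with {3, 4, 12}.
From 12 via epsilon: add 7.
From 7 via epsilon: add 5.
From 5 via epsilon: add 6, 14.
From 14 via epsilon: add 8, 9.
From 9 via epsilon: add 11.
No new states can be added; the closed set is {3, 4, 5, 6, 7, 8, 9, 11, 12, 14}.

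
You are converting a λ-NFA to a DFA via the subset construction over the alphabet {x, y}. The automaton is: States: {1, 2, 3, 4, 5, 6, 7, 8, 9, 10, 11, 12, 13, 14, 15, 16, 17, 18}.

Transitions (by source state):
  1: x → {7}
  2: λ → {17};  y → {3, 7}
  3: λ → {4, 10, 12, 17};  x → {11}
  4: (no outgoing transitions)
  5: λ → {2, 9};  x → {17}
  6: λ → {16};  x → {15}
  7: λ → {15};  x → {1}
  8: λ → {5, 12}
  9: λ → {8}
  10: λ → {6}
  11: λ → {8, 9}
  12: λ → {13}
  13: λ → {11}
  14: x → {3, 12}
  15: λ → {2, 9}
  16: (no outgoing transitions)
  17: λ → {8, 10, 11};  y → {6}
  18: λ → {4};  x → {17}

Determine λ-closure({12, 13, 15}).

Start with {12, 13, 15}.
From 13 via λ: add 11.
From 15 via λ: add 2, 9.
From 2 via λ: add 17.
From 9 via λ: add 8.
From 8 via λ: add 5.
From 17 via λ: add 10.
From 10 via λ: add 6.
From 6 via λ: add 16.
No new states can be added; the closed set is {2, 5, 6, 8, 9, 10, 11, 12, 13, 15, 16, 17}.

{2, 5, 6, 8, 9, 10, 11, 12, 13, 15, 16, 17}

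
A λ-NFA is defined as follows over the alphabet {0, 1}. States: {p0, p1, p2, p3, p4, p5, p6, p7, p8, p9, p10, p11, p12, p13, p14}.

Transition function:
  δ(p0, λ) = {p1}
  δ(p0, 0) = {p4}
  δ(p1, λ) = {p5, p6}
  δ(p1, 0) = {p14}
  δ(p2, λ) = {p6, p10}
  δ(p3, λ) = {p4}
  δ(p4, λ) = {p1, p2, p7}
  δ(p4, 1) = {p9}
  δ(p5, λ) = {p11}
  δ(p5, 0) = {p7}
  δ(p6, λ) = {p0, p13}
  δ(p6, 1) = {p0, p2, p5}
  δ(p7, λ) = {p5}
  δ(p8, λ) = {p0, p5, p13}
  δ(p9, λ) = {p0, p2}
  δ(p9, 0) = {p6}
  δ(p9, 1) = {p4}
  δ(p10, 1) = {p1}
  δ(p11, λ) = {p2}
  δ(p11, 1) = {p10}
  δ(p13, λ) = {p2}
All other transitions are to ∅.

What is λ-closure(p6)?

Start with {p6}.
From p6 via λ: add p0, p13.
From p0 via λ: add p1.
From p13 via λ: add p2.
From p1 via λ: add p5.
From p2 via λ: add p10.
From p5 via λ: add p11.
No new states can be added; the closed set is {p0, p1, p2, p5, p6, p10, p11, p13}.

{p0, p1, p2, p5, p6, p10, p11, p13}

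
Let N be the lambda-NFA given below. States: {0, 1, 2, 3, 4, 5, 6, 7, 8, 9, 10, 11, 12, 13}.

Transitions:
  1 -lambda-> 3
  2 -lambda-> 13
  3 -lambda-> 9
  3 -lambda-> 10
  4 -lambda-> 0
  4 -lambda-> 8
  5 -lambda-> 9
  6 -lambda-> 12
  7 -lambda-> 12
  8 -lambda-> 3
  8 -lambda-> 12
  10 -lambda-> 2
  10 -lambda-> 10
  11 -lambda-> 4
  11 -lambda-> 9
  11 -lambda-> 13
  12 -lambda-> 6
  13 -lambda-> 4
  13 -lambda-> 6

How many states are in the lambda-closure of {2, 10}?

Start with {2, 10}.
From 2 via lambda: add 13.
From 13 via lambda: add 4, 6.
From 4 via lambda: add 0, 8.
From 6 via lambda: add 12.
From 8 via lambda: add 3.
From 3 via lambda: add 9.
lambda-closure = {0, 2, 3, 4, 6, 8, 9, 10, 12, 13}, which has 10 states.

10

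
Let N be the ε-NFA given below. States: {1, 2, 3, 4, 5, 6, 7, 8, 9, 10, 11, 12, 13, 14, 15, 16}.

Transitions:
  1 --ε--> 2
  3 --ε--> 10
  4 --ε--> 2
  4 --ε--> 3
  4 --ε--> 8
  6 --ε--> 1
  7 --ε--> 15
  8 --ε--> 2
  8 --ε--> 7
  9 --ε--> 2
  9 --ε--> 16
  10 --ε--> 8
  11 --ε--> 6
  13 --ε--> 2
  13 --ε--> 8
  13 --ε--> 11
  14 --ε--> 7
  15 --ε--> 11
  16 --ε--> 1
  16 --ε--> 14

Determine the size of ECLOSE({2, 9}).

9

Start with {2, 9}.
From 9 via ε: add 16.
From 16 via ε: add 1, 14.
From 14 via ε: add 7.
From 7 via ε: add 15.
From 15 via ε: add 11.
From 11 via ε: add 6.
ε-closure = {1, 2, 6, 7, 9, 11, 14, 15, 16}, which has 9 states.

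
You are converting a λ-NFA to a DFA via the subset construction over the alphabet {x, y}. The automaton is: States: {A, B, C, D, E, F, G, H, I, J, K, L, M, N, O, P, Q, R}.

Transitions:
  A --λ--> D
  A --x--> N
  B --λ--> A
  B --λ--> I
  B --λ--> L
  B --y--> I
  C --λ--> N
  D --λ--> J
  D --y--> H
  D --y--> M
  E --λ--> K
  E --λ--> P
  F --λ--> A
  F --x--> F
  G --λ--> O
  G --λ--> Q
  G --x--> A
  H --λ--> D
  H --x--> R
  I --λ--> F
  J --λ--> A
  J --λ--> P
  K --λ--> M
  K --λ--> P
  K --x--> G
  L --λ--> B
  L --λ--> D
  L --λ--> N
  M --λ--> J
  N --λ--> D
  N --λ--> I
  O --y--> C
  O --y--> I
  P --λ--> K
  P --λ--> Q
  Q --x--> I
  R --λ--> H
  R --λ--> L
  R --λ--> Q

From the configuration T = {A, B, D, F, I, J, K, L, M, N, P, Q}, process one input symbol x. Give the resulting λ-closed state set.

A on x → {N}.
F on x → {F}.
K on x → {G}.
Q on x → {I}.
No x-transition from B, D, I, J, L, M, N, P.
Union after reading x: {F, G, I, N}.
Now take the λ-closure:
From F via λ: add A.
From G via λ: add O, Q.
From N via λ: add D.
From D via λ: add J.
From J via λ: add P.
From P via λ: add K.
From K via λ: add M.
No new states can be added; the closed set is {A, D, F, G, I, J, K, M, N, O, P, Q}.

{A, D, F, G, I, J, K, M, N, O, P, Q}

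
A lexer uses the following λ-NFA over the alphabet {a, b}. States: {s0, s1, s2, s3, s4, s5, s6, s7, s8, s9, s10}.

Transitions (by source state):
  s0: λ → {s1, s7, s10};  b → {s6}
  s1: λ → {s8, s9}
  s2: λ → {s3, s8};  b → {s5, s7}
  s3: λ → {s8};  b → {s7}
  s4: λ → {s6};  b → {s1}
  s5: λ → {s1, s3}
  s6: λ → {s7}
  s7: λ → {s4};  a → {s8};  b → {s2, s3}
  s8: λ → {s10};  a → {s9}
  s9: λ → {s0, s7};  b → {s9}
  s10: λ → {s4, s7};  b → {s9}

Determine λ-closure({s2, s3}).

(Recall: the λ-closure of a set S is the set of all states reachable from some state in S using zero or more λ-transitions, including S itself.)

{s2, s3, s4, s6, s7, s8, s10}

Start with {s2, s3}.
From s2 via λ: add s8.
From s8 via λ: add s10.
From s10 via λ: add s4, s7.
From s4 via λ: add s6.
No new states can be added; the closed set is {s2, s3, s4, s6, s7, s8, s10}.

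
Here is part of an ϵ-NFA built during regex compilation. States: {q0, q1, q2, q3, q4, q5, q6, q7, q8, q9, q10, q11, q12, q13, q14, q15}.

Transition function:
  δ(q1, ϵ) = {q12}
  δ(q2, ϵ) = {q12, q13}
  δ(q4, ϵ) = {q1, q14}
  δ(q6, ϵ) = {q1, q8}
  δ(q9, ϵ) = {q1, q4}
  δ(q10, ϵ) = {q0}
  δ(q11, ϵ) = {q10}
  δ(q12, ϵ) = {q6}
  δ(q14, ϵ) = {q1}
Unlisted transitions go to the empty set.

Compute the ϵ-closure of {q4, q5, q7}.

{q1, q4, q5, q6, q7, q8, q12, q14}

Start with {q4, q5, q7}.
From q4 via ϵ: add q1, q14.
From q1 via ϵ: add q12.
From q12 via ϵ: add q6.
From q6 via ϵ: add q8.
No new states can be added; the closed set is {q1, q4, q5, q6, q7, q8, q12, q14}.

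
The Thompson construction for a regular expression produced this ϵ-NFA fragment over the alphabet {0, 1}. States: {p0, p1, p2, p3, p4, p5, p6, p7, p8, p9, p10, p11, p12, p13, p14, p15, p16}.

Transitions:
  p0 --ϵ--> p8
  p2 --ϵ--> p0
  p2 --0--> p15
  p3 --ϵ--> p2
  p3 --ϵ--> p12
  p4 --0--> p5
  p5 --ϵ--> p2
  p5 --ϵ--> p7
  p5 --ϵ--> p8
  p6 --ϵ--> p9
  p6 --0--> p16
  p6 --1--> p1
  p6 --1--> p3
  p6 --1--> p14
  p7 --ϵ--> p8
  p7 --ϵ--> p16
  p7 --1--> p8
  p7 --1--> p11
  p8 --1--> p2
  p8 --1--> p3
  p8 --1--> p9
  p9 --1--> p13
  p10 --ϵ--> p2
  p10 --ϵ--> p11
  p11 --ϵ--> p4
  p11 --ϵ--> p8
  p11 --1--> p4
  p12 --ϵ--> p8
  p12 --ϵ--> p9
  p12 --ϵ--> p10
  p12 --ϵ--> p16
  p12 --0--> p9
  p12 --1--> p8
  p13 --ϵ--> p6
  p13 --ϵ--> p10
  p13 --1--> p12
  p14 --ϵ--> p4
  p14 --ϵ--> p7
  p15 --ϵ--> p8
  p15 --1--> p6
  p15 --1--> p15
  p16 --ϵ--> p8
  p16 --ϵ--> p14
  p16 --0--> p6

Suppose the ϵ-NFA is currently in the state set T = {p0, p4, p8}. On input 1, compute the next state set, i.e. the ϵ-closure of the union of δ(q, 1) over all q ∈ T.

p8 on 1 → {p2, p3, p9}.
No 1-transition from p0, p4.
Union after reading 1: {p2, p3, p9}.
Now take the ϵ-closure:
From p2 via ϵ: add p0.
From p3 via ϵ: add p12.
From p0 via ϵ: add p8.
From p12 via ϵ: add p10, p16.
From p10 via ϵ: add p11.
From p16 via ϵ: add p14.
From p11 via ϵ: add p4.
From p14 via ϵ: add p7.
No new states can be added; the closed set is {p0, p2, p3, p4, p7, p8, p9, p10, p11, p12, p14, p16}.

{p0, p2, p3, p4, p7, p8, p9, p10, p11, p12, p14, p16}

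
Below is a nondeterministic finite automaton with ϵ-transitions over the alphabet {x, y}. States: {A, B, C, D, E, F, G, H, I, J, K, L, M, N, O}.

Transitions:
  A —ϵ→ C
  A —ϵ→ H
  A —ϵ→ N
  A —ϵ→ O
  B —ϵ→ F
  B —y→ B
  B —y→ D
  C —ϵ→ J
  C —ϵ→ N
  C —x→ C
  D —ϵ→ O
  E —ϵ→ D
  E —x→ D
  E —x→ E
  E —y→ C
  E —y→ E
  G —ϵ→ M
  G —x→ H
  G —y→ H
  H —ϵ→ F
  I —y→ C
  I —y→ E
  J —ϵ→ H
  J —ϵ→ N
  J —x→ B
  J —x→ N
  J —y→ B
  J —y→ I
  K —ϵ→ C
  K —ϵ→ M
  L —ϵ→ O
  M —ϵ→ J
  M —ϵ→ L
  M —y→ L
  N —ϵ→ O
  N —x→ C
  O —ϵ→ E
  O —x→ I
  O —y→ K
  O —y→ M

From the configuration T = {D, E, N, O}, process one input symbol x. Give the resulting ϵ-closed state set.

E on x → {D, E}.
N on x → {C}.
O on x → {I}.
No x-transition from D.
Union after reading x: {C, D, E, I}.
Now take the ϵ-closure:
From C via ϵ: add J, N.
From D via ϵ: add O.
From J via ϵ: add H.
From H via ϵ: add F.
No new states can be added; the closed set is {C, D, E, F, H, I, J, N, O}.

{C, D, E, F, H, I, J, N, O}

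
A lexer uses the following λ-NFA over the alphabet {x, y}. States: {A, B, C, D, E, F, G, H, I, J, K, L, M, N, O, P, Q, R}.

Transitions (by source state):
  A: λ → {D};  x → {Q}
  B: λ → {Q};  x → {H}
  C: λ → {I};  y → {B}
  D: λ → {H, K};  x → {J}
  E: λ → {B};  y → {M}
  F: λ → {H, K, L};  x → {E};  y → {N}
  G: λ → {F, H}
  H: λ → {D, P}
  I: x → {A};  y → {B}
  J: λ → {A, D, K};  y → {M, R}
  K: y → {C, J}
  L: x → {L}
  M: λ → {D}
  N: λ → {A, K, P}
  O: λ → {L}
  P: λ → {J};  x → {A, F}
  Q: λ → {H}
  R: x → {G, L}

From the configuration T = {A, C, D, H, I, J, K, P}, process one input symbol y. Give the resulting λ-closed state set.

{A, B, C, D, H, I, J, K, M, P, Q, R}

C on y → {B}.
I on y → {B}.
J on y → {M, R}.
K on y → {C, J}.
No y-transition from A, D, H, P.
Union after reading y: {B, C, J, M, R}.
Now take the λ-closure:
From B via λ: add Q.
From C via λ: add I.
From J via λ: add A, D, K.
From D via λ: add H.
From H via λ: add P.
No new states can be added; the closed set is {A, B, C, D, H, I, J, K, M, P, Q, R}.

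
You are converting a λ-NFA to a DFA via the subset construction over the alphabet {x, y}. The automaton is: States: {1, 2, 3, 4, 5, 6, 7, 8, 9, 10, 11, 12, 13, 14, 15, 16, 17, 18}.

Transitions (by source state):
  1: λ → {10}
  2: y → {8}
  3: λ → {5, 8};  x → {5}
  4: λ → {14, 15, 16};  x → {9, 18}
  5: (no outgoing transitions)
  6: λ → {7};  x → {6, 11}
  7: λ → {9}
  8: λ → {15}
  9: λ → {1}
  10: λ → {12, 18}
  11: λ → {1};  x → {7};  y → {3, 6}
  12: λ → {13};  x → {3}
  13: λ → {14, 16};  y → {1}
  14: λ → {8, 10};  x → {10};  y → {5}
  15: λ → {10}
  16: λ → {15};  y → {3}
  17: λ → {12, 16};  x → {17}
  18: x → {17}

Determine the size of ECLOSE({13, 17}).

9

Start with {13, 17}.
From 13 via λ: add 14, 16.
From 17 via λ: add 12.
From 14 via λ: add 8, 10.
From 16 via λ: add 15.
From 10 via λ: add 18.
λ-closure = {8, 10, 12, 13, 14, 15, 16, 17, 18}, which has 9 states.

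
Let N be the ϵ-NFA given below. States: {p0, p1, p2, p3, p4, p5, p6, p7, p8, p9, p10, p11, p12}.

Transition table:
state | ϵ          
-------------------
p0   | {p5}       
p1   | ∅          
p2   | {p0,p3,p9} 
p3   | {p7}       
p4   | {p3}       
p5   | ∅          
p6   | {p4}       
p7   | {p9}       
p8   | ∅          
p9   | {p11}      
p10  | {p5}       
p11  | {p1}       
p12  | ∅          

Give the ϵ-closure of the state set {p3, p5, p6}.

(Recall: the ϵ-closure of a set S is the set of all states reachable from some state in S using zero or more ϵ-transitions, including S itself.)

Start with {p3, p5, p6}.
From p3 via ϵ: add p7.
From p6 via ϵ: add p4.
From p7 via ϵ: add p9.
From p9 via ϵ: add p11.
From p11 via ϵ: add p1.
No new states can be added; the closed set is {p1, p3, p4, p5, p6, p7, p9, p11}.

{p1, p3, p4, p5, p6, p7, p9, p11}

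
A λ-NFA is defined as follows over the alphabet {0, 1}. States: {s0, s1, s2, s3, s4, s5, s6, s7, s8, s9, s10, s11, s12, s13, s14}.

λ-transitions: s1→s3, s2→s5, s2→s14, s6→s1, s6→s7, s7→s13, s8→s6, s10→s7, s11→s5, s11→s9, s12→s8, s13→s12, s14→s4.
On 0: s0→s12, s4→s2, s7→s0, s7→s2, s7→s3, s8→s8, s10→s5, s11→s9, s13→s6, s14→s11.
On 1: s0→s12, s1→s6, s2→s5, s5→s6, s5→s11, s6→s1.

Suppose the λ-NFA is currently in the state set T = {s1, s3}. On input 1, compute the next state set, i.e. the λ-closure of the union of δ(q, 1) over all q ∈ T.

{s1, s3, s6, s7, s8, s12, s13}

s1 on 1 → {s6}.
No 1-transition from s3.
Union after reading 1: {s6}.
Now take the λ-closure:
From s6 via λ: add s1, s7.
From s1 via λ: add s3.
From s7 via λ: add s13.
From s13 via λ: add s12.
From s12 via λ: add s8.
No new states can be added; the closed set is {s1, s3, s6, s7, s8, s12, s13}.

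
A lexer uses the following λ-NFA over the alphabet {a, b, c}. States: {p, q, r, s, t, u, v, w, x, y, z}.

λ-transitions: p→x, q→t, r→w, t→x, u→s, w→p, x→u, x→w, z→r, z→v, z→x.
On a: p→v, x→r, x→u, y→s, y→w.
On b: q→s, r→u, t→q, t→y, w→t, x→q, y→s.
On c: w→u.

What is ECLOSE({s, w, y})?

{p, s, u, w, x, y}

Start with {s, w, y}.
From w via λ: add p.
From p via λ: add x.
From x via λ: add u.
No new states can be added; the closed set is {p, s, u, w, x, y}.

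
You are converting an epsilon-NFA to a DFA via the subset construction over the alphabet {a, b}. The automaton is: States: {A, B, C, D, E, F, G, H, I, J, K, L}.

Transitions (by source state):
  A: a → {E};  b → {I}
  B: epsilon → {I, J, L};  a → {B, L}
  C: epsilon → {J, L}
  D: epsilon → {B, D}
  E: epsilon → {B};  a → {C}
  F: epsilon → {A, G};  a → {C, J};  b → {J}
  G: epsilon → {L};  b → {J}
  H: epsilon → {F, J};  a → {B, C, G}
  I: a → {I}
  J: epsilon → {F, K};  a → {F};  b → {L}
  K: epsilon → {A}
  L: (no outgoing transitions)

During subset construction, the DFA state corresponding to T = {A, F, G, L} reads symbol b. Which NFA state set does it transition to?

A on b → {I}.
F on b → {J}.
G on b → {J}.
No b-transition from L.
Union after reading b: {I, J}.
Now take the epsilon-closure:
From J via epsilon: add F, K.
From F via epsilon: add A, G.
From G via epsilon: add L.
No new states can be added; the closed set is {A, F, G, I, J, K, L}.

{A, F, G, I, J, K, L}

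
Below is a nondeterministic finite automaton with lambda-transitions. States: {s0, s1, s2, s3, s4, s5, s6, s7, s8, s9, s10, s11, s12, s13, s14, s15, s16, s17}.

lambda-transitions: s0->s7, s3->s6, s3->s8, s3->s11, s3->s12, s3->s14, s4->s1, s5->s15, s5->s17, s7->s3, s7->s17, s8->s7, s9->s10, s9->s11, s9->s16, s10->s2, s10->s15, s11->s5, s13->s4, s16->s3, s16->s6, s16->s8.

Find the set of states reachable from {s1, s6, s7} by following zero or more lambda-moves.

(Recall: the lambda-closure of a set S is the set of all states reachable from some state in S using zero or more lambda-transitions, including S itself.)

Start with {s1, s6, s7}.
From s7 via lambda: add s3, s17.
From s3 via lambda: add s8, s11, s12, s14.
From s11 via lambda: add s5.
From s5 via lambda: add s15.
No new states can be added; the closed set is {s1, s3, s5, s6, s7, s8, s11, s12, s14, s15, s17}.

{s1, s3, s5, s6, s7, s8, s11, s12, s14, s15, s17}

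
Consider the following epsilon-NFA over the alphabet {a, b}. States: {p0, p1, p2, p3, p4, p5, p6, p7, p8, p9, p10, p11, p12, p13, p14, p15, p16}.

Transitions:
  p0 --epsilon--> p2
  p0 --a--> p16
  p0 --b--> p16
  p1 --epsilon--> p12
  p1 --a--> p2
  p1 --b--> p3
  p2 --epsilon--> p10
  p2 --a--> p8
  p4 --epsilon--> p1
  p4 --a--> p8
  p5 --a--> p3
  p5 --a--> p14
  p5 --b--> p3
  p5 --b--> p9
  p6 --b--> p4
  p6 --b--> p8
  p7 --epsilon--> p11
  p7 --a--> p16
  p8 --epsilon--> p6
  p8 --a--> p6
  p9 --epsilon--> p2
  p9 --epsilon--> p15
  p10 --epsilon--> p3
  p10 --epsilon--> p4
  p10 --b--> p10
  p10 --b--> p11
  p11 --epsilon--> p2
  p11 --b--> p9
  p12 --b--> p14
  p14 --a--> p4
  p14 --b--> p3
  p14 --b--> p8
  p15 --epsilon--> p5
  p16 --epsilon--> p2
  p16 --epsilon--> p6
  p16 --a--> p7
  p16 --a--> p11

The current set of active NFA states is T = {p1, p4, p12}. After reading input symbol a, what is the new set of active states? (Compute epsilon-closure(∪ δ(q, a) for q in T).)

{p1, p2, p3, p4, p6, p8, p10, p12}

p1 on a → {p2}.
p4 on a → {p8}.
No a-transition from p12.
Union after reading a: {p2, p8}.
Now take the epsilon-closure:
From p2 via epsilon: add p10.
From p8 via epsilon: add p6.
From p10 via epsilon: add p3, p4.
From p4 via epsilon: add p1.
From p1 via epsilon: add p12.
No new states can be added; the closed set is {p1, p2, p3, p4, p6, p8, p10, p12}.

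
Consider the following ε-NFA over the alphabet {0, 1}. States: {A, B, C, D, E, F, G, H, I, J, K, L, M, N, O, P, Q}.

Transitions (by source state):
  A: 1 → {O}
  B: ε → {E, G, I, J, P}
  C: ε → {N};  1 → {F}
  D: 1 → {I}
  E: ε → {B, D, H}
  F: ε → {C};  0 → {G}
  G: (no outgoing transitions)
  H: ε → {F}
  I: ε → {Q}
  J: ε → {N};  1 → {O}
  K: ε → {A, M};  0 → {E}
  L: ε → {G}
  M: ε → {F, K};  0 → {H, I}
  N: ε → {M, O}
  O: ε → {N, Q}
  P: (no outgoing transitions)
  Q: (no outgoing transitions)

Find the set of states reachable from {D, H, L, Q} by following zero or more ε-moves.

{A, C, D, F, G, H, K, L, M, N, O, Q}

Start with {D, H, L, Q}.
From H via ε: add F.
From L via ε: add G.
From F via ε: add C.
From C via ε: add N.
From N via ε: add M, O.
From M via ε: add K.
From K via ε: add A.
No new states can be added; the closed set is {A, C, D, F, G, H, K, L, M, N, O, Q}.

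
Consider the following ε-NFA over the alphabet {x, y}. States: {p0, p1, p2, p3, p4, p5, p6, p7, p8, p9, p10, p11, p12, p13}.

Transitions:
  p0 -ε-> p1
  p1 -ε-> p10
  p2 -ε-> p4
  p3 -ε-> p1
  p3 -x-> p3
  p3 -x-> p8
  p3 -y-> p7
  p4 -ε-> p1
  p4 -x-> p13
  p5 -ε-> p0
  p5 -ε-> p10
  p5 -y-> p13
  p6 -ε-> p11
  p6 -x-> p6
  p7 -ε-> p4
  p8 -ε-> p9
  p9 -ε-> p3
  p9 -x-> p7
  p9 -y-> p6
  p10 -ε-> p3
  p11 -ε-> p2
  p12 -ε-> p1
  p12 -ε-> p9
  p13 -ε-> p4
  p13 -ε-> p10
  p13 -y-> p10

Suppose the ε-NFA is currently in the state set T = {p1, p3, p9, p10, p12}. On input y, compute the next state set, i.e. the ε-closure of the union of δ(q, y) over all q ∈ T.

p3 on y → {p7}.
p9 on y → {p6}.
No y-transition from p1, p10, p12.
Union after reading y: {p6, p7}.
Now take the ε-closure:
From p6 via ε: add p11.
From p7 via ε: add p4.
From p4 via ε: add p1.
From p11 via ε: add p2.
From p1 via ε: add p10.
From p10 via ε: add p3.
No new states can be added; the closed set is {p1, p2, p3, p4, p6, p7, p10, p11}.

{p1, p2, p3, p4, p6, p7, p10, p11}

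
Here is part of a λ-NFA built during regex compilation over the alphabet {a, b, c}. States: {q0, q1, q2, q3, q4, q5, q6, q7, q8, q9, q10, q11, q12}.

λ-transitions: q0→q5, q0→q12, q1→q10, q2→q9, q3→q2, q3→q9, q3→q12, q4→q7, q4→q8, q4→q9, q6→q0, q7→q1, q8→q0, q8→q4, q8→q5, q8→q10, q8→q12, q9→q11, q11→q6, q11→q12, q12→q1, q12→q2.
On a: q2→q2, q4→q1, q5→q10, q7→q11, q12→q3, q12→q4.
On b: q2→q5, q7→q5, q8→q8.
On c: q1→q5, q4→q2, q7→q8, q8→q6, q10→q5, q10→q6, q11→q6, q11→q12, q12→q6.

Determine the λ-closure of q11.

Start with {q11}.
From q11 via λ: add q6, q12.
From q6 via λ: add q0.
From q12 via λ: add q1, q2.
From q0 via λ: add q5.
From q1 via λ: add q10.
From q2 via λ: add q9.
No new states can be added; the closed set is {q0, q1, q2, q5, q6, q9, q10, q11, q12}.

{q0, q1, q2, q5, q6, q9, q10, q11, q12}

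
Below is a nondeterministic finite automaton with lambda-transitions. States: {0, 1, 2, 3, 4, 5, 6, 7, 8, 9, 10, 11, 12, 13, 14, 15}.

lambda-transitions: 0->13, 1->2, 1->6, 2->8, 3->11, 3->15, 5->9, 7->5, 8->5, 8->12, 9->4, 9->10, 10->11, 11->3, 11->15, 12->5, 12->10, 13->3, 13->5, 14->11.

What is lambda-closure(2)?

Start with {2}.
From 2 via lambda: add 8.
From 8 via lambda: add 5, 12.
From 5 via lambda: add 9.
From 12 via lambda: add 10.
From 9 via lambda: add 4.
From 10 via lambda: add 11.
From 11 via lambda: add 3, 15.
No new states can be added; the closed set is {2, 3, 4, 5, 8, 9, 10, 11, 12, 15}.

{2, 3, 4, 5, 8, 9, 10, 11, 12, 15}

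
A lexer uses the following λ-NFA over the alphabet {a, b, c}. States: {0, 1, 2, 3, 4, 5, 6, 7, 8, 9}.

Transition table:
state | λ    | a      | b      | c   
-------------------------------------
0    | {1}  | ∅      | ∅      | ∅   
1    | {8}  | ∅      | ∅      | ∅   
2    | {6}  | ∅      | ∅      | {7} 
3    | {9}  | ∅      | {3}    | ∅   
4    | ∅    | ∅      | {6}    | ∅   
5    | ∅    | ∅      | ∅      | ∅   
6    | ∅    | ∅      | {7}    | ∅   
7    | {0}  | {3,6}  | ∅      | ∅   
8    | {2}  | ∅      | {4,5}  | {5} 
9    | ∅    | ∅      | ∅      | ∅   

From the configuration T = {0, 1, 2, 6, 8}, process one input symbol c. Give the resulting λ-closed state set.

{0, 1, 2, 5, 6, 7, 8}

2 on c → {7}.
8 on c → {5}.
No c-transition from 0, 1, 6.
Union after reading c: {5, 7}.
Now take the λ-closure:
From 7 via λ: add 0.
From 0 via λ: add 1.
From 1 via λ: add 8.
From 8 via λ: add 2.
From 2 via λ: add 6.
No new states can be added; the closed set is {0, 1, 2, 5, 6, 7, 8}.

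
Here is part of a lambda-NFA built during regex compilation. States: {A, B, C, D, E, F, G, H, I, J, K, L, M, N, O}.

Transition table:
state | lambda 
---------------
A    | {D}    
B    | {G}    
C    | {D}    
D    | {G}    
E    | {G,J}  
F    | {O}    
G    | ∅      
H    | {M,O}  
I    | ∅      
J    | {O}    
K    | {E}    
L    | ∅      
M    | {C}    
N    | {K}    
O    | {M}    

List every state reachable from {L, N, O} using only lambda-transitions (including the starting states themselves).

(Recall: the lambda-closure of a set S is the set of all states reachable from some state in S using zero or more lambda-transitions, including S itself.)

Start with {L, N, O}.
From N via lambda: add K.
From O via lambda: add M.
From K via lambda: add E.
From M via lambda: add C.
From C via lambda: add D.
From E via lambda: add G, J.
No new states can be added; the closed set is {C, D, E, G, J, K, L, M, N, O}.

{C, D, E, G, J, K, L, M, N, O}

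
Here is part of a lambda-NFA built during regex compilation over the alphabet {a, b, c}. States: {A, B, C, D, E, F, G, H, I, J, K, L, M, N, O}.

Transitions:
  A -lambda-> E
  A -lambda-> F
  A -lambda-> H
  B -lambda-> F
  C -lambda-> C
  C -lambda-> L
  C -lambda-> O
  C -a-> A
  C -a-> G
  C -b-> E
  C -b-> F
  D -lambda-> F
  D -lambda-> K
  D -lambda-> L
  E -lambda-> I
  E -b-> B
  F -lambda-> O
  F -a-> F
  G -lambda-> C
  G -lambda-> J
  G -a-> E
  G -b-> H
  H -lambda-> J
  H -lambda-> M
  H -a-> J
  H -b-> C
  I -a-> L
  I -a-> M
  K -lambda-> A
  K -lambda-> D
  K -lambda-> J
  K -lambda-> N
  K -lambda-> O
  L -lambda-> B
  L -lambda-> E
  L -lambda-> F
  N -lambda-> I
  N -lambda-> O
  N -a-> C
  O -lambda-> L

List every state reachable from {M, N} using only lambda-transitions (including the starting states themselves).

{B, E, F, I, L, M, N, O}

Start with {M, N}.
From N via lambda: add I, O.
From O via lambda: add L.
From L via lambda: add B, E, F.
No new states can be added; the closed set is {B, E, F, I, L, M, N, O}.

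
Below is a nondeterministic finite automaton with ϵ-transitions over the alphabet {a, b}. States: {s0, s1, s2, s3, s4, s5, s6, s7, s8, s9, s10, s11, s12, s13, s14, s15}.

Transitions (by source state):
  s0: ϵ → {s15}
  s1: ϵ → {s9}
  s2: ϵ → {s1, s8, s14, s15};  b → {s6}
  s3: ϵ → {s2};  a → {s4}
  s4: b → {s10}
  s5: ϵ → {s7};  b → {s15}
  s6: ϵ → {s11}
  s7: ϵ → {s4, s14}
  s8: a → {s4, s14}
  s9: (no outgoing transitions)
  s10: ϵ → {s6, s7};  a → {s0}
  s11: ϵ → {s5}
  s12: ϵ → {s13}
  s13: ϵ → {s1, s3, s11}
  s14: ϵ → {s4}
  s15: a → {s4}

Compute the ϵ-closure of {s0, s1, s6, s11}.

Start with {s0, s1, s6, s11}.
From s0 via ϵ: add s15.
From s1 via ϵ: add s9.
From s11 via ϵ: add s5.
From s5 via ϵ: add s7.
From s7 via ϵ: add s4, s14.
No new states can be added; the closed set is {s0, s1, s4, s5, s6, s7, s9, s11, s14, s15}.

{s0, s1, s4, s5, s6, s7, s9, s11, s14, s15}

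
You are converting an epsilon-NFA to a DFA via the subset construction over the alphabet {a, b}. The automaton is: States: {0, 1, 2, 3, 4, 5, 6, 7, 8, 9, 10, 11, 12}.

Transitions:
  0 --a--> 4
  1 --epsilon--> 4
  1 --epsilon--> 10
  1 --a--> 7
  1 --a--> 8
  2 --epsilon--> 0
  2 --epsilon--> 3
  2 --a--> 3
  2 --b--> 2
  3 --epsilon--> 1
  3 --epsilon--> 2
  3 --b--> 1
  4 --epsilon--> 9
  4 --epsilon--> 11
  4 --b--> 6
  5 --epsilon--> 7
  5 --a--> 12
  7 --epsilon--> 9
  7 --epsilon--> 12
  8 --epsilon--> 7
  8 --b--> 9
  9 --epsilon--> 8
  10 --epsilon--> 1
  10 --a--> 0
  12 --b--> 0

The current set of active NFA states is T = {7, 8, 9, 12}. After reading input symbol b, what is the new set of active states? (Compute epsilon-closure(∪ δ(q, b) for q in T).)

8 on b → {9}.
12 on b → {0}.
No b-transition from 7, 9.
Union after reading b: {0, 9}.
Now take the epsilon-closure:
From 9 via epsilon: add 8.
From 8 via epsilon: add 7.
From 7 via epsilon: add 12.
No new states can be added; the closed set is {0, 7, 8, 9, 12}.

{0, 7, 8, 9, 12}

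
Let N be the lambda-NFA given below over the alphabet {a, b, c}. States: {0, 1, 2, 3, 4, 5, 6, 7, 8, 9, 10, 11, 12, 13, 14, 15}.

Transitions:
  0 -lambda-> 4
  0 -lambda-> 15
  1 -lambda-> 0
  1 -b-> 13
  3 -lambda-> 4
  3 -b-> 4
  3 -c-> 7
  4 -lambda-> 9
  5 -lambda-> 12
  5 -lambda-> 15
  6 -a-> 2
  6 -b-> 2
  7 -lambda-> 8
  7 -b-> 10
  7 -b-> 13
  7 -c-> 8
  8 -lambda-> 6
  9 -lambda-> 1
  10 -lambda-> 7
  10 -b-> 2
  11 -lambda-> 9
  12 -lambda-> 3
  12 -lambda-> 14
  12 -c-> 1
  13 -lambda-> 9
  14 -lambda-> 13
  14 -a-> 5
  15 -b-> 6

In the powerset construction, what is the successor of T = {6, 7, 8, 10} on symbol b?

{0, 1, 2, 4, 6, 7, 8, 9, 10, 13, 15}

6 on b → {2}.
7 on b → {10, 13}.
10 on b → {2}.
No b-transition from 8.
Union after reading b: {2, 10, 13}.
Now take the lambda-closure:
From 10 via lambda: add 7.
From 13 via lambda: add 9.
From 7 via lambda: add 8.
From 9 via lambda: add 1.
From 1 via lambda: add 0.
From 8 via lambda: add 6.
From 0 via lambda: add 4, 15.
No new states can be added; the closed set is {0, 1, 2, 4, 6, 7, 8, 9, 10, 13, 15}.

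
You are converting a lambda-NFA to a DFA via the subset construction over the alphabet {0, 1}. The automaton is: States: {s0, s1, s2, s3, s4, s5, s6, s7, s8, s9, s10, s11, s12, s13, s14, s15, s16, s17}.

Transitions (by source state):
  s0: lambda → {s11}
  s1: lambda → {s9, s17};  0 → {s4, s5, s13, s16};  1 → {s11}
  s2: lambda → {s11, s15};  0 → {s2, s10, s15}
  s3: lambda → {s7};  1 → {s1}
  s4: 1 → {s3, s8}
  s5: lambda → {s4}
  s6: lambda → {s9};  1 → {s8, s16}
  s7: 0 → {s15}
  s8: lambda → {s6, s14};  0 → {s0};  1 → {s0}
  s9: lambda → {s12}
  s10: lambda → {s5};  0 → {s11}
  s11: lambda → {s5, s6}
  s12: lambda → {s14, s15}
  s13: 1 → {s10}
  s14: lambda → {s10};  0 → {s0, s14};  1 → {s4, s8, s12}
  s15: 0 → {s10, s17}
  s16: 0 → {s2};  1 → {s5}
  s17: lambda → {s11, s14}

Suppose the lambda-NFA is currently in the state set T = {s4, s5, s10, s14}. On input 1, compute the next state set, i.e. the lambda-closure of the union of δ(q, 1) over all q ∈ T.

s4 on 1 → {s3, s8}.
s14 on 1 → {s4, s8, s12}.
No 1-transition from s5, s10.
Union after reading 1: {s3, s4, s8, s12}.
Now take the lambda-closure:
From s3 via lambda: add s7.
From s8 via lambda: add s6, s14.
From s12 via lambda: add s15.
From s6 via lambda: add s9.
From s14 via lambda: add s10.
From s10 via lambda: add s5.
No new states can be added; the closed set is {s3, s4, s5, s6, s7, s8, s9, s10, s12, s14, s15}.

{s3, s4, s5, s6, s7, s8, s9, s10, s12, s14, s15}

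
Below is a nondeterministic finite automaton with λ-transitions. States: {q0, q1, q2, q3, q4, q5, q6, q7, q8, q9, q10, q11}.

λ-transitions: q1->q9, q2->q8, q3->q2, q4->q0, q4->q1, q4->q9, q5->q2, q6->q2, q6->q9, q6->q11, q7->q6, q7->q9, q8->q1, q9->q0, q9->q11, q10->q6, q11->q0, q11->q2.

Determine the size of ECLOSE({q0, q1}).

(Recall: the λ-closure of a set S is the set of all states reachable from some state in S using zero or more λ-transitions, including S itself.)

6

Start with {q0, q1}.
From q1 via λ: add q9.
From q9 via λ: add q11.
From q11 via λ: add q2.
From q2 via λ: add q8.
λ-closure = {q0, q1, q2, q8, q9, q11}, which has 6 states.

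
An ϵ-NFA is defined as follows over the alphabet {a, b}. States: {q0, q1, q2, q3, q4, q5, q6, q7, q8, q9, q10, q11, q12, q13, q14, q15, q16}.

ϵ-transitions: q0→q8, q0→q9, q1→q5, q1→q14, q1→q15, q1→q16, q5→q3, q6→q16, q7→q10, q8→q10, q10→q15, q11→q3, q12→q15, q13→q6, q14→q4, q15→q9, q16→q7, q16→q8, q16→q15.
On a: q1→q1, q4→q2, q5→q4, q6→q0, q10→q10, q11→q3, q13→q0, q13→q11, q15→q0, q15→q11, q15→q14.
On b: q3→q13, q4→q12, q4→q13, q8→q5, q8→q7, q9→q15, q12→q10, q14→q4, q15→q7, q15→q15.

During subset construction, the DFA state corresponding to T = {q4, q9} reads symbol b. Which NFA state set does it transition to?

{q6, q7, q8, q9, q10, q12, q13, q15, q16}

q4 on b → {q12, q13}.
q9 on b → {q15}.
Union after reading b: {q12, q13, q15}.
Now take the ϵ-closure:
From q13 via ϵ: add q6.
From q15 via ϵ: add q9.
From q6 via ϵ: add q16.
From q16 via ϵ: add q7, q8.
From q7 via ϵ: add q10.
No new states can be added; the closed set is {q6, q7, q8, q9, q10, q12, q13, q15, q16}.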